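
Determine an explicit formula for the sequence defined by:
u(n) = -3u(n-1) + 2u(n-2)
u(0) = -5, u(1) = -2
Characteristic equation: x² + 3x - 2 = 0.
Discriminant Δ = (-3)² + 4·(2) = 17.
Roots r₁,₂ = (-3 ± √17)/2, so r₁ = - \frac{3}{2} + \frac{\sqrt{17}}{2}, r₂ = - \frac{\sqrt{17}}{2} - \frac{3}{2}.
General solution: u(n) = A·r₁^n + B·r₂^n.
From the initial conditions, A + B = -5 and r₁A + r₂B = -2.
Since r₁ - r₂ = √17: A = (-2 - (-5)r₂)/√17 = - \frac{5}{2} - \frac{19 \sqrt{17}}{34}, and B = -5 - A = - \frac{5}{2} + \frac{19 \sqrt{17}}{34}.
So u(n) = \left(- \frac{5}{2} - \frac{19 \sqrt{17}}{34}\right)\left(- \frac{3}{2} + \frac{\sqrt{17}}{2}\right)^n + \left(- \frac{5}{2} + \frac{19 \sqrt{17}}{34}\right)\left(- \frac{\sqrt{17}}{2} - \frac{3}{2}\right)^n.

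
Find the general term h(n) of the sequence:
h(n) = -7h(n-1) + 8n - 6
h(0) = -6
First-order linear with linear forcing.
Homogeneous solution: h_h(n) = A·(-7)^n.
Try particular h_p(n) = pn + q. Substituting:
  pn + q = -7(p(n-1) + q) + 8n - 6.
Matching the n-coefficient: p = -7p + 8 ⇒ p = 1.
Matching constants: q = 7p - 7q - 6 ⇒ q = \frac{1}{8}.
General: h(n) = A·(-7)^n + n + \frac{1}{8}.
Apply h(0) = -6: A + \frac{1}{8} = -6 ⇒ A = - \frac{49}{8}.
So h(n) = - \frac{49 \left(-7\right)^{n}}{8} + n + \frac{1}{8}.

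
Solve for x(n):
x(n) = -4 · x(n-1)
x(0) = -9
Pure geometric recurrence with ratio -4.
By induction x(n) = x(0) · (-4)^n = - 9 \left(-4\right)^{n}.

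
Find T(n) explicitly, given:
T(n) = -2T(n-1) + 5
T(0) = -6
First-order linear non-homogeneous.
Homogeneous solution: T_h(n) = A·(-2)^n.
Try constant particular solution T_p = K: K = -2K + 5 ⇒ K = \frac{5}{3}.
General: T(n) = A·(-2)^n + \frac{5}{3}.
Apply T(0) = -6: A + \frac{5}{3} = -6 ⇒ A = - \frac{23}{3}.
So T(n) = \frac{5}{3} - \frac{23 \left(-2\right)^{n}}{3}.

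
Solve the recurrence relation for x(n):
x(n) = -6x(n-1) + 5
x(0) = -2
First-order linear non-homogeneous.
Homogeneous solution: x_h(n) = A·(-6)^n.
Try constant particular solution x_p = K: K = -6K + 5 ⇒ K = \frac{5}{7}.
General: x(n) = A·(-6)^n + \frac{5}{7}.
Apply x(0) = -2: A + \frac{5}{7} = -2 ⇒ A = - \frac{19}{7}.
So x(n) = \frac{5}{7} - \frac{19 \left(-6\right)^{n}}{7}.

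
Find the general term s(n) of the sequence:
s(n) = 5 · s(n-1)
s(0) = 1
Pure geometric recurrence with ratio 5.
By induction s(n) = s(0) · (5)^n = 5^{n}.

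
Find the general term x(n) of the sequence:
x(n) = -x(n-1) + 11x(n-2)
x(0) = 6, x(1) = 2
Characteristic equation: x² + x - 11 = 0.
Discriminant Δ = (-1)² + 4·(11) = 45.
Roots r₁,₂ = (-1 ± √45)/2, so r₁ = - \frac{1}{2} + \frac{3 \sqrt{5}}{2}, r₂ = - \frac{3 \sqrt{5}}{2} - \frac{1}{2}.
General solution: x(n) = A·r₁^n + B·r₂^n.
From the initial conditions, A + B = 6 and r₁A + r₂B = 2.
Since r₁ - r₂ = √45: A = (2 - (6)r₂)/√45 = \frac{\sqrt{5}}{3} + 3, and B = 6 - A = 3 - \frac{\sqrt{5}}{3}.
So x(n) = \left(\frac{\sqrt{5}}{3} + 3\right)\left(- \frac{1}{2} + \frac{3 \sqrt{5}}{2}\right)^n + \left(3 - \frac{\sqrt{5}}{3}\right)\left(- \frac{3 \sqrt{5}}{2} - \frac{1}{2}\right)^n.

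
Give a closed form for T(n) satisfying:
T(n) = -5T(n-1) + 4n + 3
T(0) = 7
First-order linear with linear forcing.
Homogeneous solution: T_h(n) = A·(-5)^n.
Try particular T_p(n) = pn + q. Substituting:
  pn + q = -5(p(n-1) + q) + 4n + 3.
Matching the n-coefficient: p = -5p + 4 ⇒ p = \frac{2}{3}.
Matching constants: q = 5p - 5q + 3 ⇒ q = \frac{19}{18}.
General: T(n) = A·(-5)^n + \frac{2 n}{3} + \frac{19}{18}.
Apply T(0) = 7: A + \frac{19}{18} = 7 ⇒ A = \frac{107}{18}.
So T(n) = \frac{107 \left(-5\right)^{n}}{18} + \frac{2 n}{3} + \frac{19}{18}.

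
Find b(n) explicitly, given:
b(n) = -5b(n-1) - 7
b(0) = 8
First-order linear non-homogeneous.
Homogeneous solution: b_h(n) = A·(-5)^n.
Try constant particular solution b_p = K: K = -5K - 7 ⇒ K = - \frac{7}{6}.
General: b(n) = A·(-5)^n - \frac{7}{6}.
Apply b(0) = 8: A - \frac{7}{6} = 8 ⇒ A = \frac{55}{6}.
So b(n) = \frac{55 \left(-5\right)^{n}}{6} - \frac{7}{6}.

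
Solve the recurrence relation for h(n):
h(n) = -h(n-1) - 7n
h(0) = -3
First-order linear with linear forcing.
Homogeneous solution: h_h(n) = A·(-1)^n.
Try particular h_p(n) = pn + q. Substituting:
  pn + q = -(p(n-1) + q) - 7n.
Matching the n-coefficient: p = -p - 7 ⇒ p = - \frac{7}{2}.
Matching constants: q = p - q ⇒ q = - \frac{7}{4}.
General: h(n) = A·(-1)^n - \frac{7 n}{2} - \frac{7}{4}.
Apply h(0) = -3: A - \frac{7}{4} = -3 ⇒ A = - \frac{5}{4}.
So h(n) = - \frac{5 \left(-1\right)^{n}}{4} - \frac{7 n}{2} - \frac{7}{4}.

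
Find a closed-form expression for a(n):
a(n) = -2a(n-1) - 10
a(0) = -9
First-order linear non-homogeneous.
Homogeneous solution: a_h(n) = A·(-2)^n.
Try constant particular solution a_p = K: K = -2K - 10 ⇒ K = - \frac{10}{3}.
General: a(n) = A·(-2)^n - \frac{10}{3}.
Apply a(0) = -9: A - \frac{10}{3} = -9 ⇒ A = - \frac{17}{3}.
So a(n) = - \frac{17 \left(-2\right)^{n}}{3} - \frac{10}{3}.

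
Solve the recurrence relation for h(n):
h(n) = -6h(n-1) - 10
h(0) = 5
First-order linear non-homogeneous.
Homogeneous solution: h_h(n) = A·(-6)^n.
Try constant particular solution h_p = K: K = -6K - 10 ⇒ K = - \frac{10}{7}.
General: h(n) = A·(-6)^n - \frac{10}{7}.
Apply h(0) = 5: A - \frac{10}{7} = 5 ⇒ A = \frac{45}{7}.
So h(n) = \frac{45 \left(-6\right)^{n}}{7} - \frac{10}{7}.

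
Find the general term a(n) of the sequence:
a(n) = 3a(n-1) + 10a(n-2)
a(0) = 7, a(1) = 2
Characteristic equation: x² - 3x - 10 = 0, which factors as (x - (5))(x - (-2)) = 0.
Roots r₁ = 5, r₂ = -2 (distinct).
General solution: a(n) = A·(5)^n + B·(-2)^n.
From a(0) = 7: A + B = 7.
From a(1) = 2: 5A - 2B = 2.
Solving: A = \frac{16}{7}, B = \frac{33}{7}.
So a(n) = \frac{33 \left(-2\right)^{n}}{7} + \frac{16 \cdot 5^{n}}{7}.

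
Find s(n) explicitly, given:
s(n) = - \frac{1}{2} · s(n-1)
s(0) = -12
Pure geometric recurrence with ratio - \frac{1}{2}.
By induction s(n) = s(0) · (- \frac{1}{2})^n = - 12 \left(- \frac{1}{2}\right)^{n}.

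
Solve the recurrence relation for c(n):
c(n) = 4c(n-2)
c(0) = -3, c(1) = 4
Characteristic equation: x² - 4 = 0, which factors as (x - (-2))(x - (2)) = 0.
Roots r₁ = -2, r₂ = 2 (distinct).
General solution: c(n) = A·(-2)^n + B·(2)^n.
From c(0) = -3: A + B = -3.
From c(1) = 4: -2A + 2B = 4.
Solving: A = - \frac{5}{2}, B = - \frac{1}{2}.
So c(n) = - \frac{5 \left(-2\right)^{n}}{2} - \frac{2^{n}}{2}.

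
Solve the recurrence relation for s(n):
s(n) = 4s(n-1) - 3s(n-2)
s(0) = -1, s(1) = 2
Characteristic equation: x² - 4x + 3 = 0, which factors as (x - (3))(x - (1)) = 0.
Roots r₁ = 3, r₂ = 1 (distinct).
General solution: s(n) = A·(3)^n + B·(1)^n.
From s(0) = -1: A + B = -1.
From s(1) = 2: 3A + B = 2.
Solving: A = \frac{3}{2}, B = - \frac{5}{2}.
So s(n) = \frac{3 \cdot 3^{n}}{2} - \frac{5}{2}.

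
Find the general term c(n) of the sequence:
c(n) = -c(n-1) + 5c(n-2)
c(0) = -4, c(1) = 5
Characteristic equation: x² + x - 5 = 0.
Discriminant Δ = (-1)² + 4·(5) = 21.
Roots r₁,₂ = (-1 ± √21)/2, so r₁ = - \frac{1}{2} + \frac{\sqrt{21}}{2}, r₂ = - \frac{\sqrt{21}}{2} - \frac{1}{2}.
General solution: c(n) = A·r₁^n + B·r₂^n.
From the initial conditions, A + B = -4 and r₁A + r₂B = 5.
Since r₁ - r₂ = √21: A = (5 - (-4)r₂)/√21 = -2 + \frac{\sqrt{21}}{7}, and B = -4 - A = -2 - \frac{\sqrt{21}}{7}.
So c(n) = \left(-2 + \frac{\sqrt{21}}{7}\right)\left(- \frac{1}{2} + \frac{\sqrt{21}}{2}\right)^n + \left(-2 - \frac{\sqrt{21}}{7}\right)\left(- \frac{\sqrt{21}}{2} - \frac{1}{2}\right)^n.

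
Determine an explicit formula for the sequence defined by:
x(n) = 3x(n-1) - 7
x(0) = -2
First-order linear non-homogeneous.
Homogeneous solution: x_h(n) = A·(3)^n.
Try constant particular solution x_p = K: K = 3K - 7 ⇒ K = \frac{7}{2}.
General: x(n) = A·(3)^n + \frac{7}{2}.
Apply x(0) = -2: A + \frac{7}{2} = -2 ⇒ A = - \frac{11}{2}.
So x(n) = \frac{7}{2} - \frac{11 \cdot 3^{n}}{2}.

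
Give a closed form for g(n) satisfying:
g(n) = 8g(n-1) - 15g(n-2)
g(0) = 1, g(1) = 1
Characteristic equation: x² - 8x + 15 = 0, which factors as (x - (5))(x - (3)) = 0.
Roots r₁ = 5, r₂ = 3 (distinct).
General solution: g(n) = A·(5)^n + B·(3)^n.
From g(0) = 1: A + B = 1.
From g(1) = 1: 5A + 3B = 1.
Solving: A = -1, B = 2.
So g(n) = 2 \cdot 3^{n} - 5^{n}.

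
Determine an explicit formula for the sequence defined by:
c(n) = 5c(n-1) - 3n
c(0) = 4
First-order linear with linear forcing.
Homogeneous solution: c_h(n) = A·(5)^n.
Try particular c_p(n) = pn + q. Substituting:
  pn + q = 5(p(n-1) + q) - 3n.
Matching the n-coefficient: p = 5p - 3 ⇒ p = \frac{3}{4}.
Matching constants: q = -5p + 5q ⇒ q = \frac{15}{16}.
General: c(n) = A·(5)^n + \frac{3 n}{4} + \frac{15}{16}.
Apply c(0) = 4: A + \frac{15}{16} = 4 ⇒ A = \frac{49}{16}.
So c(n) = \frac{49 \cdot 5^{n}}{16} + \frac{3 n}{4} + \frac{15}{16}.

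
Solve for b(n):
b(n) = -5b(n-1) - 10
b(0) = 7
First-order linear non-homogeneous.
Homogeneous solution: b_h(n) = A·(-5)^n.
Try constant particular solution b_p = K: K = -5K - 10 ⇒ K = - \frac{5}{3}.
General: b(n) = A·(-5)^n - \frac{5}{3}.
Apply b(0) = 7: A - \frac{5}{3} = 7 ⇒ A = \frac{26}{3}.
So b(n) = \frac{26 \left(-5\right)^{n}}{3} - \frac{5}{3}.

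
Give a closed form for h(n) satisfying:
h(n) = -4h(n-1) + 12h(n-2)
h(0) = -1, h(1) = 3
Characteristic equation: x² + 4x - 12 = 0, which factors as (x - (-6))(x - (2)) = 0.
Roots r₁ = -6, r₂ = 2 (distinct).
General solution: h(n) = A·(-6)^n + B·(2)^n.
From h(0) = -1: A + B = -1.
From h(1) = 3: -6A + 2B = 3.
Solving: A = - \frac{5}{8}, B = - \frac{3}{8}.
So h(n) = - \frac{5 \left(-6\right)^{n}}{8} - \frac{3 \cdot 2^{n}}{8}.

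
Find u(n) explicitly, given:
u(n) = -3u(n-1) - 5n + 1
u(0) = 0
First-order linear with linear forcing.
Homogeneous solution: u_h(n) = A·(-3)^n.
Try particular u_p(n) = pn + q. Substituting:
  pn + q = -3(p(n-1) + q) - 5n + 1.
Matching the n-coefficient: p = -3p - 5 ⇒ p = - \frac{5}{4}.
Matching constants: q = 3p - 3q + 1 ⇒ q = - \frac{11}{16}.
General: u(n) = A·(-3)^n - \frac{5 n}{4} - \frac{11}{16}.
Apply u(0) = 0: A - \frac{11}{16} = 0 ⇒ A = \frac{11}{16}.
So u(n) = \frac{11 \left(-3\right)^{n}}{16} - \frac{5 n}{4} - \frac{11}{16}.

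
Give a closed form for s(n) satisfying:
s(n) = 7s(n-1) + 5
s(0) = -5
First-order linear non-homogeneous.
Homogeneous solution: s_h(n) = A·(7)^n.
Try constant particular solution s_p = K: K = 7K + 5 ⇒ K = - \frac{5}{6}.
General: s(n) = A·(7)^n - \frac{5}{6}.
Apply s(0) = -5: A - \frac{5}{6} = -5 ⇒ A = - \frac{25}{6}.
So s(n) = - \frac{25 \cdot 7^{n}}{6} - \frac{5}{6}.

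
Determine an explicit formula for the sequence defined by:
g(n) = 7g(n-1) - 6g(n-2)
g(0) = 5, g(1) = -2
Characteristic equation: x² - 7x + 6 = 0, which factors as (x - (1))(x - (6)) = 0.
Roots r₁ = 1, r₂ = 6 (distinct).
General solution: g(n) = A·(1)^n + B·(6)^n.
From g(0) = 5: A + B = 5.
From g(1) = -2: A + 6B = -2.
Solving: A = \frac{32}{5}, B = - \frac{7}{5}.
So g(n) = \frac{32}{5} - \frac{7 \cdot 6^{n}}{5}.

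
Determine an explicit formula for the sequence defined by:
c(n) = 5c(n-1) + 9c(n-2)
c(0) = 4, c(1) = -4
Characteristic equation: x² - 5x - 9 = 0.
Discriminant Δ = (5)² + 4·(9) = 61.
Roots r₁,₂ = (5 ± √61)/2, so r₁ = \frac{5}{2} + \frac{\sqrt{61}}{2}, r₂ = \frac{5}{2} - \frac{\sqrt{61}}{2}.
General solution: c(n) = A·r₁^n + B·r₂^n.
From the initial conditions, A + B = 4 and r₁A + r₂B = -4.
Since r₁ - r₂ = √61: A = (-4 - (4)r₂)/√61 = 2 - \frac{14 \sqrt{61}}{61}, and B = 4 - A = \frac{14 \sqrt{61}}{61} + 2.
So c(n) = \left(2 - \frac{14 \sqrt{61}}{61}\right)\left(\frac{5}{2} + \frac{\sqrt{61}}{2}\right)^n + \left(\frac{14 \sqrt{61}}{61} + 2\right)\left(\frac{5}{2} - \frac{\sqrt{61}}{2}\right)^n.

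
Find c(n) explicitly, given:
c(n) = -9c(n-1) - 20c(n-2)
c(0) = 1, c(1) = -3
Characteristic equation: x² + 9x + 20 = 0, which factors as (x - (-5))(x - (-4)) = 0.
Roots r₁ = -5, r₂ = -4 (distinct).
General solution: c(n) = A·(-5)^n + B·(-4)^n.
From c(0) = 1: A + B = 1.
From c(1) = -3: -5A - 4B = -3.
Solving: A = -1, B = 2.
So c(n) = 2 \left(-4\right)^{n} - \left(-5\right)^{n}.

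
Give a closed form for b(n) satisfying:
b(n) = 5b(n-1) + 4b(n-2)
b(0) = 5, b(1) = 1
Characteristic equation: x² - 5x - 4 = 0.
Discriminant Δ = (5)² + 4·(4) = 41.
Roots r₁,₂ = (5 ± √41)/2, so r₁ = \frac{5}{2} + \frac{\sqrt{41}}{2}, r₂ = \frac{5}{2} - \frac{\sqrt{41}}{2}.
General solution: b(n) = A·r₁^n + B·r₂^n.
From the initial conditions, A + B = 5 and r₁A + r₂B = 1.
Since r₁ - r₂ = √41: A = (1 - (5)r₂)/√41 = \frac{5}{2} - \frac{23 \sqrt{41}}{82}, and B = 5 - A = \frac{23 \sqrt{41}}{82} + \frac{5}{2}.
So b(n) = \left(\frac{5}{2} - \frac{23 \sqrt{41}}{82}\right)\left(\frac{5}{2} + \frac{\sqrt{41}}{2}\right)^n + \left(\frac{23 \sqrt{41}}{82} + \frac{5}{2}\right)\left(\frac{5}{2} - \frac{\sqrt{41}}{2}\right)^n.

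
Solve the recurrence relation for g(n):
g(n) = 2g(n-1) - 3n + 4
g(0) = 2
First-order linear with linear forcing.
Homogeneous solution: g_h(n) = A·(2)^n.
Try particular g_p(n) = pn + q. Substituting:
  pn + q = 2(p(n-1) + q) - 3n + 4.
Matching the n-coefficient: p = 2p - 3 ⇒ p = 3.
Matching constants: q = -2p + 2q + 4 ⇒ q = 2.
General: g(n) = A·(2)^n + 3 n + 2.
Apply g(0) = 2: A + 2 = 2 ⇒ A = 0.
So g(n) = 3 n + 2.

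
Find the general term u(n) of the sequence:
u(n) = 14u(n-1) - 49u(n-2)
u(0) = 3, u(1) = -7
Characteristic equation: x² - 14x + 49 = 0, which is (x - (7))².
Repeated root r = 7.
General solution: u(n) = (A + Bn)·(7)^n.
From u(0) = 3: A = 3.
From u(1) = -7: (A + B)·(7) = -7 ⇒ B = -4.
So u(n) = \left(3 - 4 n\right) \cdot (7)^n.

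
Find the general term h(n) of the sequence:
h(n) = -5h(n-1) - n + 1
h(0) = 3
First-order linear with linear forcing.
Homogeneous solution: h_h(n) = A·(-5)^n.
Try particular h_p(n) = pn + q. Substituting:
  pn + q = -5(p(n-1) + q) - n + 1.
Matching the n-coefficient: p = -5p - 1 ⇒ p = - \frac{1}{6}.
Matching constants: q = 5p - 5q + 1 ⇒ q = \frac{1}{36}.
General: h(n) = A·(-5)^n - \frac{n}{6} + \frac{1}{36}.
Apply h(0) = 3: A + \frac{1}{36} = 3 ⇒ A = \frac{107}{36}.
So h(n) = \frac{107 \left(-5\right)^{n}}{36} - \frac{n}{6} + \frac{1}{36}.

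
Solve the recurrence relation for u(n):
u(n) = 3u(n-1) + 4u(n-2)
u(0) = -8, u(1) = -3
Characteristic equation: x² - 3x - 4 = 0, which factors as (x - (-1))(x - (4)) = 0.
Roots r₁ = -1, r₂ = 4 (distinct).
General solution: u(n) = A·(-1)^n + B·(4)^n.
From u(0) = -8: A + B = -8.
From u(1) = -3: -A + 4B = -3.
Solving: A = - \frac{29}{5}, B = - \frac{11}{5}.
So u(n) = - \frac{29 \left(-1\right)^{n}}{5} - \frac{11 \cdot 4^{n}}{5}.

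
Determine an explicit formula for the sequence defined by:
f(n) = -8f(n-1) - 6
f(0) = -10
First-order linear non-homogeneous.
Homogeneous solution: f_h(n) = A·(-8)^n.
Try constant particular solution f_p = K: K = -8K - 6 ⇒ K = - \frac{2}{3}.
General: f(n) = A·(-8)^n - \frac{2}{3}.
Apply f(0) = -10: A - \frac{2}{3} = -10 ⇒ A = - \frac{28}{3}.
So f(n) = - \frac{28 \left(-8\right)^{n}}{3} - \frac{2}{3}.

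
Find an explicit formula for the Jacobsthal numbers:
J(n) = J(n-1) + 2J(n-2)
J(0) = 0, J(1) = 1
This is the Jacobsthal sequence.
Characteristic equation: x² - x - 2 = 0; roots r₁ = 2, r₂ = -1.
General: J(n) = A·r₁^n + B·r₂^n. Solving with J(0)=0, J(1)=1 gives A = \frac{1}{3}, B = - \frac{1}{3}.
So J(n) = - \frac{\left(-1\right)^{n}}{3} + \frac{2^{n}}{3}.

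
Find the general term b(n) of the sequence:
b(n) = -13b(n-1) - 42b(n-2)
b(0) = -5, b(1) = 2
Characteristic equation: x² + 13x + 42 = 0, which factors as (x - (-7))(x - (-6)) = 0.
Roots r₁ = -7, r₂ = -6 (distinct).
General solution: b(n) = A·(-7)^n + B·(-6)^n.
From b(0) = -5: A + B = -5.
From b(1) = 2: -7A - 6B = 2.
Solving: A = 28, B = -33.
So b(n) = - 33 \left(-6\right)^{n} + 28 \left(-7\right)^{n}.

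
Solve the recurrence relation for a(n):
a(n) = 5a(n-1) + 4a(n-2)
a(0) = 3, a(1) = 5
Characteristic equation: x² - 5x - 4 = 0.
Discriminant Δ = (5)² + 4·(4) = 41.
Roots r₁,₂ = (5 ± √41)/2, so r₁ = \frac{5}{2} + \frac{\sqrt{41}}{2}, r₂ = \frac{5}{2} - \frac{\sqrt{41}}{2}.
General solution: a(n) = A·r₁^n + B·r₂^n.
From the initial conditions, A + B = 3 and r₁A + r₂B = 5.
Since r₁ - r₂ = √41: A = (5 - (3)r₂)/√41 = \frac{3}{2} - \frac{5 \sqrt{41}}{82}, and B = 3 - A = \frac{5 \sqrt{41}}{82} + \frac{3}{2}.
So a(n) = \left(\frac{3}{2} - \frac{5 \sqrt{41}}{82}\right)\left(\frac{5}{2} + \frac{\sqrt{41}}{2}\right)^n + \left(\frac{5 \sqrt{41}}{82} + \frac{3}{2}\right)\left(\frac{5}{2} - \frac{\sqrt{41}}{2}\right)^n.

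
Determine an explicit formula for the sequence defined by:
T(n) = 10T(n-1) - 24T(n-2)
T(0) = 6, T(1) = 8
Characteristic equation: x² - 10x + 24 = 0, which factors as (x - (4))(x - (6)) = 0.
Roots r₁ = 4, r₂ = 6 (distinct).
General solution: T(n) = A·(4)^n + B·(6)^n.
From T(0) = 6: A + B = 6.
From T(1) = 8: 4A + 6B = 8.
Solving: A = 14, B = -8.
So T(n) = 14 \cdot 4^{n} - 8 \cdot 6^{n}.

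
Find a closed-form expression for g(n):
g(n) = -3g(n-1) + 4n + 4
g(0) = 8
First-order linear with linear forcing.
Homogeneous solution: g_h(n) = A·(-3)^n.
Try particular g_p(n) = pn + q. Substituting:
  pn + q = -3(p(n-1) + q) + 4n + 4.
Matching the n-coefficient: p = -3p + 4 ⇒ p = 1.
Matching constants: q = 3p - 3q + 4 ⇒ q = \frac{7}{4}.
General: g(n) = A·(-3)^n + n + \frac{7}{4}.
Apply g(0) = 8: A + \frac{7}{4} = 8 ⇒ A = \frac{25}{4}.
So g(n) = \frac{25 \left(-3\right)^{n}}{4} + n + \frac{7}{4}.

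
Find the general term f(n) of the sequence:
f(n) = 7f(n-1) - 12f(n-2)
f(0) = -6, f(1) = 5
Characteristic equation: x² - 7x + 12 = 0, which factors as (x - (3))(x - (4)) = 0.
Roots r₁ = 3, r₂ = 4 (distinct).
General solution: f(n) = A·(3)^n + B·(4)^n.
From f(0) = -6: A + B = -6.
From f(1) = 5: 3A + 4B = 5.
Solving: A = -29, B = 23.
So f(n) = - 29 \cdot 3^{n} + 23 \cdot 4^{n}.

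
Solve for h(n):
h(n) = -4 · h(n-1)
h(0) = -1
Pure geometric recurrence with ratio -4.
By induction h(n) = h(0) · (-4)^n = - \left(-4\right)^{n}.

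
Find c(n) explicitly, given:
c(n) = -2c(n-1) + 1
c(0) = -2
First-order linear non-homogeneous.
Homogeneous solution: c_h(n) = A·(-2)^n.
Try constant particular solution c_p = K: K = -2K + 1 ⇒ K = \frac{1}{3}.
General: c(n) = A·(-2)^n + \frac{1}{3}.
Apply c(0) = -2: A + \frac{1}{3} = -2 ⇒ A = - \frac{7}{3}.
So c(n) = \frac{1}{3} - \frac{7 \left(-2\right)^{n}}{3}.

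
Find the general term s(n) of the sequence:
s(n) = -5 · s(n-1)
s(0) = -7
Pure geometric recurrence with ratio -5.
By induction s(n) = s(0) · (-5)^n = - 7 \left(-5\right)^{n}.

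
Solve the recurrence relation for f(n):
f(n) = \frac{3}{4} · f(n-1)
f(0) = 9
Pure geometric recurrence with ratio \frac{3}{4}.
By induction f(n) = f(0) · (\frac{3}{4})^n = 9 \left(\frac{3}{4}\right)^{n}.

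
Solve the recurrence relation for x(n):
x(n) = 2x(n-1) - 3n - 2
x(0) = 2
First-order linear with linear forcing.
Homogeneous solution: x_h(n) = A·(2)^n.
Try particular x_p(n) = pn + q. Substituting:
  pn + q = 2(p(n-1) + q) - 3n - 2.
Matching the n-coefficient: p = 2p - 3 ⇒ p = 3.
Matching constants: q = -2p + 2q - 2 ⇒ q = 8.
General: x(n) = A·(2)^n + 3 n + 8.
Apply x(0) = 2: A + 8 = 2 ⇒ A = -6.
So x(n) = - 6 \cdot 2^{n} + 3 n + 8.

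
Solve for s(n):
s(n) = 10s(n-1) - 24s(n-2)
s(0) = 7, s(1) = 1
Characteristic equation: x² - 10x + 24 = 0, which factors as (x - (6))(x - (4)) = 0.
Roots r₁ = 6, r₂ = 4 (distinct).
General solution: s(n) = A·(6)^n + B·(4)^n.
From s(0) = 7: A + B = 7.
From s(1) = 1: 6A + 4B = 1.
Solving: A = - \frac{27}{2}, B = \frac{41}{2}.
So s(n) = \frac{41 \cdot 4^{n}}{2} - \frac{27 \cdot 6^{n}}{2}.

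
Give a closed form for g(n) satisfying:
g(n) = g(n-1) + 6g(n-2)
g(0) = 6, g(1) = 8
Characteristic equation: x² - x - 6 = 0, which factors as (x - (-2))(x - (3)) = 0.
Roots r₁ = -2, r₂ = 3 (distinct).
General solution: g(n) = A·(-2)^n + B·(3)^n.
From g(0) = 6: A + B = 6.
From g(1) = 8: -2A + 3B = 8.
Solving: A = 2, B = 4.
So g(n) = 2 \left(-2\right)^{n} + 4 \cdot 3^{n}.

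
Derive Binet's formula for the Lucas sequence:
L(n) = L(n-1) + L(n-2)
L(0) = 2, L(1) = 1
This is the Lucas sequence.
Characteristic equation: x² - x - 1 = 0; roots r₁ = \frac{1}{2} + \frac{\sqrt{5}}{2}, r₂ = \frac{1}{2} - \frac{\sqrt{5}}{2}.
General: L(n) = A·r₁^n + B·r₂^n. Solving with L(0)=2, L(1)=1 gives A = 1, B = 1.
So L(n) = 2^{- n} \left(\left(1 - \sqrt{5}\right)^{n} + \left(1 + \sqrt{5}\right)^{n}\right).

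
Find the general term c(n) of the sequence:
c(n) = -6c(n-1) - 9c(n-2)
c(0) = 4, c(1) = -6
Characteristic equation: x² + 6x + 9 = 0, which is (x - (-3))².
Repeated root r = -3.
General solution: c(n) = (A + Bn)·(-3)^n.
From c(0) = 4: A = 4.
From c(1) = -6: (A + B)·(-3) = -6 ⇒ B = -2.
So c(n) = \left(4 - 2 n\right) \cdot (-3)^n.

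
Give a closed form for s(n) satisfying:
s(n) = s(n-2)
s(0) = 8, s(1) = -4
Characteristic equation: x² - 1 = 0, which factors as (x - (-1))(x - (1)) = 0.
Roots r₁ = -1, r₂ = 1 (distinct).
General solution: s(n) = A·(-1)^n + B·(1)^n.
From s(0) = 8: A + B = 8.
From s(1) = -4: -A + B = -4.
Solving: A = 6, B = 2.
So s(n) = 6 \left(-1\right)^{n} + 2.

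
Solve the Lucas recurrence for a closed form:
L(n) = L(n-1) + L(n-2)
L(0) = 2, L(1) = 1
This is the Lucas sequence.
Characteristic equation: x² - x - 1 = 0; roots r₁ = \frac{1}{2} + \frac{\sqrt{5}}{2}, r₂ = \frac{1}{2} - \frac{\sqrt{5}}{2}.
General: L(n) = A·r₁^n + B·r₂^n. Solving with L(0)=2, L(1)=1 gives A = 1, B = 1.
So L(n) = 2^{- n} \left(\left(1 - \sqrt{5}\right)^{n} + \left(1 + \sqrt{5}\right)^{n}\right).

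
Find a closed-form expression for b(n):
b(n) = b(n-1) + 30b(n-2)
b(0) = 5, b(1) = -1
Characteristic equation: x² - x - 30 = 0, which factors as (x - (-5))(x - (6)) = 0.
Roots r₁ = -5, r₂ = 6 (distinct).
General solution: b(n) = A·(-5)^n + B·(6)^n.
From b(0) = 5: A + B = 5.
From b(1) = -1: -5A + 6B = -1.
Solving: A = \frac{31}{11}, B = \frac{24}{11}.
So b(n) = \frac{31 \left(-5\right)^{n}}{11} + \frac{24 \cdot 6^{n}}{11}.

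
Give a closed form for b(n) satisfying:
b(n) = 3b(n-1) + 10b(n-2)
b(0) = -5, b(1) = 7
Characteristic equation: x² - 3x - 10 = 0, which factors as (x - (5))(x - (-2)) = 0.
Roots r₁ = 5, r₂ = -2 (distinct).
General solution: b(n) = A·(5)^n + B·(-2)^n.
From b(0) = -5: A + B = -5.
From b(1) = 7: 5A - 2B = 7.
Solving: A = - \frac{3}{7}, B = - \frac{32}{7}.
So b(n) = - \frac{32 \left(-2\right)^{n}}{7} - \frac{3 \cdot 5^{n}}{7}.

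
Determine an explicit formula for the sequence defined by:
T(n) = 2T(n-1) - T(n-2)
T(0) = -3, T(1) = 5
Characteristic equation: x² - 2x + 1 = 0, which is (x - (1))².
Repeated root r = 1.
General solution: T(n) = (A + Bn)·(1)^n.
From T(0) = -3: A = -3.
From T(1) = 5: (A + B)·(1) = 5 ⇒ B = 8.
So T(n) = \left(8 n - 3\right) \cdot (1)^n.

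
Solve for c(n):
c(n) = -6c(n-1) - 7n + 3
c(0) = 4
First-order linear with linear forcing.
Homogeneous solution: c_h(n) = A·(-6)^n.
Try particular c_p(n) = pn + q. Substituting:
  pn + q = -6(p(n-1) + q) - 7n + 3.
Matching the n-coefficient: p = -6p - 7 ⇒ p = -1.
Matching constants: q = 6p - 6q + 3 ⇒ q = - \frac{3}{7}.
General: c(n) = A·(-6)^n - n - \frac{3}{7}.
Apply c(0) = 4: A - \frac{3}{7} = 4 ⇒ A = \frac{31}{7}.
So c(n) = \frac{31 \left(-6\right)^{n}}{7} - n - \frac{3}{7}.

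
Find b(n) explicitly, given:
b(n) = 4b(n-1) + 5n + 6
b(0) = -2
First-order linear with linear forcing.
Homogeneous solution: b_h(n) = A·(4)^n.
Try particular b_p(n) = pn + q. Substituting:
  pn + q = 4(p(n-1) + q) + 5n + 6.
Matching the n-coefficient: p = 4p + 5 ⇒ p = - \frac{5}{3}.
Matching constants: q = -4p + 4q + 6 ⇒ q = - \frac{38}{9}.
General: b(n) = A·(4)^n - \frac{5 n}{3} - \frac{38}{9}.
Apply b(0) = -2: A - \frac{38}{9} = -2 ⇒ A = \frac{20}{9}.
So b(n) = \frac{20 \cdot 4^{n}}{9} - \frac{5 n}{3} - \frac{38}{9}.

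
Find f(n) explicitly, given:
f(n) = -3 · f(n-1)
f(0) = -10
Pure geometric recurrence with ratio -3.
By induction f(n) = f(0) · (-3)^n = - 10 \left(-3\right)^{n}.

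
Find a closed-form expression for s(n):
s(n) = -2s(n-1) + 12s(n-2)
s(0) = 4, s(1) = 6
Characteristic equation: x² + 2x - 12 = 0.
Discriminant Δ = (-2)² + 4·(12) = 52.
Roots r₁,₂ = (-2 ± √52)/2, so r₁ = -1 + \sqrt{13}, r₂ = - \sqrt{13} - 1.
General solution: s(n) = A·r₁^n + B·r₂^n.
From the initial conditions, A + B = 4 and r₁A + r₂B = 6.
Since r₁ - r₂ = √52: A = (6 - (4)r₂)/√52 = \frac{5 \sqrt{13}}{13} + 2, and B = 4 - A = 2 - \frac{5 \sqrt{13}}{13}.
So s(n) = \left(\frac{5 \sqrt{13}}{13} + 2\right)\left(-1 + \sqrt{13}\right)^n + \left(2 - \frac{5 \sqrt{13}}{13}\right)\left(- \sqrt{13} - 1\right)^n.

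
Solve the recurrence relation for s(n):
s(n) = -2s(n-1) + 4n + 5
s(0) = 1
First-order linear with linear forcing.
Homogeneous solution: s_h(n) = A·(-2)^n.
Try particular s_p(n) = pn + q. Substituting:
  pn + q = -2(p(n-1) + q) + 4n + 5.
Matching the n-coefficient: p = -2p + 4 ⇒ p = \frac{4}{3}.
Matching constants: q = 2p - 2q + 5 ⇒ q = \frac{23}{9}.
General: s(n) = A·(-2)^n + \frac{4 n}{3} + \frac{23}{9}.
Apply s(0) = 1: A + \frac{23}{9} = 1 ⇒ A = - \frac{14}{9}.
So s(n) = - \frac{14 \left(-2\right)^{n}}{9} + \frac{4 n}{3} + \frac{23}{9}.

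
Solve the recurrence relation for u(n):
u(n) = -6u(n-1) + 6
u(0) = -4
First-order linear non-homogeneous.
Homogeneous solution: u_h(n) = A·(-6)^n.
Try constant particular solution u_p = K: K = -6K + 6 ⇒ K = \frac{6}{7}.
General: u(n) = A·(-6)^n + \frac{6}{7}.
Apply u(0) = -4: A + \frac{6}{7} = -4 ⇒ A = - \frac{34}{7}.
So u(n) = \frac{6}{7} - \frac{34 \left(-6\right)^{n}}{7}.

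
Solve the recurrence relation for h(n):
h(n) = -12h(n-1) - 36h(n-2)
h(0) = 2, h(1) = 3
Characteristic equation: x² + 12x + 36 = 0, which is (x - (-6))².
Repeated root r = -6.
General solution: h(n) = (A + Bn)·(-6)^n.
From h(0) = 2: A = 2.
From h(1) = 3: (A + B)·(-6) = 3 ⇒ B = - \frac{5}{2}.
So h(n) = \left(2 - \frac{5 n}{2}\right) \cdot (-6)^n.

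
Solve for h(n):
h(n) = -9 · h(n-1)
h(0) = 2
Pure geometric recurrence with ratio -9.
By induction h(n) = h(0) · (-9)^n = 2 \left(-9\right)^{n}.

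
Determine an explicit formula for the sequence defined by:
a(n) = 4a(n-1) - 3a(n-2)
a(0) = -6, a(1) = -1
Characteristic equation: x² - 4x + 3 = 0, which factors as (x - (1))(x - (3)) = 0.
Roots r₁ = 1, r₂ = 3 (distinct).
General solution: a(n) = A·(1)^n + B·(3)^n.
From a(0) = -6: A + B = -6.
From a(1) = -1: A + 3B = -1.
Solving: A = - \frac{17}{2}, B = \frac{5}{2}.
So a(n) = \frac{5 \cdot 3^{n}}{2} - \frac{17}{2}.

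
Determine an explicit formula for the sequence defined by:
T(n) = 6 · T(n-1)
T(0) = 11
Pure geometric recurrence with ratio 6.
By induction T(n) = T(0) · (6)^n = 11 \cdot 6^{n}.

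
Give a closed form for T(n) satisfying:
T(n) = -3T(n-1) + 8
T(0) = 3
First-order linear non-homogeneous.
Homogeneous solution: T_h(n) = A·(-3)^n.
Try constant particular solution T_p = K: K = -3K + 8 ⇒ K = 2.
General: T(n) = A·(-3)^n + 2.
Apply T(0) = 3: A + 2 = 3 ⇒ A = 1.
So T(n) = \left(-3\right)^{n} + 2.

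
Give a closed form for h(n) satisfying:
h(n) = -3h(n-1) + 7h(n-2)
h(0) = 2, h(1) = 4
Characteristic equation: x² + 3x - 7 = 0.
Discriminant Δ = (-3)² + 4·(7) = 37.
Roots r₁,₂ = (-3 ± √37)/2, so r₁ = - \frac{3}{2} + \frac{\sqrt{37}}{2}, r₂ = - \frac{\sqrt{37}}{2} - \frac{3}{2}.
General solution: h(n) = A·r₁^n + B·r₂^n.
From the initial conditions, A + B = 2 and r₁A + r₂B = 4.
Since r₁ - r₂ = √37: A = (4 - (2)r₂)/√37 = 1 + \frac{7 \sqrt{37}}{37}, and B = 2 - A = 1 - \frac{7 \sqrt{37}}{37}.
So h(n) = \left(1 + \frac{7 \sqrt{37}}{37}\right)\left(- \frac{3}{2} + \frac{\sqrt{37}}{2}\right)^n + \left(1 - \frac{7 \sqrt{37}}{37}\right)\left(- \frac{\sqrt{37}}{2} - \frac{3}{2}\right)^n.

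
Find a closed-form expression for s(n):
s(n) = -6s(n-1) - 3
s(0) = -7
First-order linear non-homogeneous.
Homogeneous solution: s_h(n) = A·(-6)^n.
Try constant particular solution s_p = K: K = -6K - 3 ⇒ K = - \frac{3}{7}.
General: s(n) = A·(-6)^n - \frac{3}{7}.
Apply s(0) = -7: A - \frac{3}{7} = -7 ⇒ A = - \frac{46}{7}.
So s(n) = - \frac{46 \left(-6\right)^{n}}{7} - \frac{3}{7}.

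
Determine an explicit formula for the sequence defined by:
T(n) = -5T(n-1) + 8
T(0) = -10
First-order linear non-homogeneous.
Homogeneous solution: T_h(n) = A·(-5)^n.
Try constant particular solution T_p = K: K = -5K + 8 ⇒ K = \frac{4}{3}.
General: T(n) = A·(-5)^n + \frac{4}{3}.
Apply T(0) = -10: A + \frac{4}{3} = -10 ⇒ A = - \frac{34}{3}.
So T(n) = \frac{4}{3} - \frac{34 \left(-5\right)^{n}}{3}.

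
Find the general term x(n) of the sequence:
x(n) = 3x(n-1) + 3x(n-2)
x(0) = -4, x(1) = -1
Characteristic equation: x² - 3x - 3 = 0.
Discriminant Δ = (3)² + 4·(3) = 21.
Roots r₁,₂ = (3 ± √21)/2, so r₁ = \frac{3}{2} + \frac{\sqrt{21}}{2}, r₂ = \frac{3}{2} - \frac{\sqrt{21}}{2}.
General solution: x(n) = A·r₁^n + B·r₂^n.
From the initial conditions, A + B = -4 and r₁A + r₂B = -1.
Since r₁ - r₂ = √21: A = (-1 - (-4)r₂)/√21 = -2 + \frac{5 \sqrt{21}}{21}, and B = -4 - A = -2 - \frac{5 \sqrt{21}}{21}.
So x(n) = \left(-2 + \frac{5 \sqrt{21}}{21}\right)\left(\frac{3}{2} + \frac{\sqrt{21}}{2}\right)^n + \left(-2 - \frac{5 \sqrt{21}}{21}\right)\left(\frac{3}{2} - \frac{\sqrt{21}}{2}\right)^n.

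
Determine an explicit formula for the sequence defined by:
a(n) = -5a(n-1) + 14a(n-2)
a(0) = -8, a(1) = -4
Characteristic equation: x² + 5x - 14 = 0, which factors as (x - (-7))(x - (2)) = 0.
Roots r₁ = -7, r₂ = 2 (distinct).
General solution: a(n) = A·(-7)^n + B·(2)^n.
From a(0) = -8: A + B = -8.
From a(1) = -4: -7A + 2B = -4.
Solving: A = - \frac{4}{3}, B = - \frac{20}{3}.
So a(n) = - \frac{4 \left(-7\right)^{n}}{3} - \frac{20 \cdot 2^{n}}{3}.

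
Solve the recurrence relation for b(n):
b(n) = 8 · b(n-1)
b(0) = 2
Pure geometric recurrence with ratio 8.
By induction b(n) = b(0) · (8)^n = 2 \cdot 8^{n}.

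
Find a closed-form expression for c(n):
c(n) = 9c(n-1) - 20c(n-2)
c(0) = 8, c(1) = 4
Characteristic equation: x² - 9x + 20 = 0, which factors as (x - (4))(x - (5)) = 0.
Roots r₁ = 4, r₂ = 5 (distinct).
General solution: c(n) = A·(4)^n + B·(5)^n.
From c(0) = 8: A + B = 8.
From c(1) = 4: 4A + 5B = 4.
Solving: A = 36, B = -28.
So c(n) = 36 \cdot 4^{n} - 28 \cdot 5^{n}.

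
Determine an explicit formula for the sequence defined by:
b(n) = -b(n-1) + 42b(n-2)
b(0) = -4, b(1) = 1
Characteristic equation: x² + x - 42 = 0, which factors as (x - (6))(x - (-7)) = 0.
Roots r₁ = 6, r₂ = -7 (distinct).
General solution: b(n) = A·(6)^n + B·(-7)^n.
From b(0) = -4: A + B = -4.
From b(1) = 1: 6A - 7B = 1.
Solving: A = - \frac{27}{13}, B = - \frac{25}{13}.
So b(n) = - \frac{25 \left(-7\right)^{n}}{13} - \frac{27 \cdot 6^{n}}{13}.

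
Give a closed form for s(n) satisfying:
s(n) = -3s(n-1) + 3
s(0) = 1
First-order linear non-homogeneous.
Homogeneous solution: s_h(n) = A·(-3)^n.
Try constant particular solution s_p = K: K = -3K + 3 ⇒ K = \frac{3}{4}.
General: s(n) = A·(-3)^n + \frac{3}{4}.
Apply s(0) = 1: A + \frac{3}{4} = 1 ⇒ A = \frac{1}{4}.
So s(n) = \frac{\left(-3\right)^{n}}{4} + \frac{3}{4}.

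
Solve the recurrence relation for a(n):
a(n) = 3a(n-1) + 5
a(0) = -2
First-order linear non-homogeneous.
Homogeneous solution: a_h(n) = A·(3)^n.
Try constant particular solution a_p = K: K = 3K + 5 ⇒ K = - \frac{5}{2}.
General: a(n) = A·(3)^n - \frac{5}{2}.
Apply a(0) = -2: A - \frac{5}{2} = -2 ⇒ A = \frac{1}{2}.
So a(n) = \frac{3^{n}}{2} - \frac{5}{2}.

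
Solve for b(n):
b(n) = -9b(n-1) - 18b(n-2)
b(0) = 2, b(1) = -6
Characteristic equation: x² + 9x + 18 = 0, which factors as (x - (-6))(x - (-3)) = 0.
Roots r₁ = -6, r₂ = -3 (distinct).
General solution: b(n) = A·(-6)^n + B·(-3)^n.
From b(0) = 2: A + B = 2.
From b(1) = -6: -6A - 3B = -6.
Solving: A = 0, B = 2.
So b(n) = 2 \left(-3\right)^{n}.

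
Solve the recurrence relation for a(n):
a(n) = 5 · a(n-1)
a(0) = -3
Pure geometric recurrence with ratio 5.
By induction a(n) = a(0) · (5)^n = - 3 \cdot 5^{n}.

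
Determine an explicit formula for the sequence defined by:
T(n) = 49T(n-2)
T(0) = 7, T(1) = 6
Characteristic equation: x² - 49 = 0, which factors as (x - (7))(x - (-7)) = 0.
Roots r₁ = 7, r₂ = -7 (distinct).
General solution: T(n) = A·(7)^n + B·(-7)^n.
From T(0) = 7: A + B = 7.
From T(1) = 6: 7A - 7B = 6.
Solving: A = \frac{55}{14}, B = \frac{43}{14}.
So T(n) = \frac{43 \left(-7\right)^{n}}{14} + \frac{55 \cdot 7^{n}}{14}.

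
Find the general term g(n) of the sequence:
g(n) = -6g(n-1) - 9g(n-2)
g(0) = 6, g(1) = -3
Characteristic equation: x² + 6x + 9 = 0, which is (x - (-3))².
Repeated root r = -3.
General solution: g(n) = (A + Bn)·(-3)^n.
From g(0) = 6: A = 6.
From g(1) = -3: (A + B)·(-3) = -3 ⇒ B = -5.
So g(n) = \left(6 - 5 n\right) \cdot (-3)^n.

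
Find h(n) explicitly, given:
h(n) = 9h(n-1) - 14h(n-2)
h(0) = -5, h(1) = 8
Characteristic equation: x² - 9x + 14 = 0, which factors as (x - (7))(x - (2)) = 0.
Roots r₁ = 7, r₂ = 2 (distinct).
General solution: h(n) = A·(7)^n + B·(2)^n.
From h(0) = -5: A + B = -5.
From h(1) = 8: 7A + 2B = 8.
Solving: A = \frac{18}{5}, B = - \frac{43}{5}.
So h(n) = - \frac{43 \cdot 2^{n}}{5} + \frac{18 \cdot 7^{n}}{5}.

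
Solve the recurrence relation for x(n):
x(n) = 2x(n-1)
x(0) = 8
This is a homogeneous first-order recurrence with ratio 2.
By induction x(n) = x(0) · (2)^n = 8 \cdot 2^{n}.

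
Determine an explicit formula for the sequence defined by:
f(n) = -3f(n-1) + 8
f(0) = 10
First-order linear non-homogeneous.
Homogeneous solution: f_h(n) = A·(-3)^n.
Try constant particular solution f_p = K: K = -3K + 8 ⇒ K = 2.
General: f(n) = A·(-3)^n + 2.
Apply f(0) = 10: A + 2 = 10 ⇒ A = 8.
So f(n) = 8 \left(-3\right)^{n} + 2.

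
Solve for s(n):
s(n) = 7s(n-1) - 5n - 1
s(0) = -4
First-order linear with linear forcing.
Homogeneous solution: s_h(n) = A·(7)^n.
Try particular s_p(n) = pn + q. Substituting:
  pn + q = 7(p(n-1) + q) - 5n - 1.
Matching the n-coefficient: p = 7p - 5 ⇒ p = \frac{5}{6}.
Matching constants: q = -7p + 7q - 1 ⇒ q = \frac{41}{36}.
General: s(n) = A·(7)^n + \frac{5 n}{6} + \frac{41}{36}.
Apply s(0) = -4: A + \frac{41}{36} = -4 ⇒ A = - \frac{185}{36}.
So s(n) = - \frac{185 \cdot 7^{n}}{36} + \frac{5 n}{6} + \frac{41}{36}.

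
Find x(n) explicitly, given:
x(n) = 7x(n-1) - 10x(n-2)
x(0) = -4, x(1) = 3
Characteristic equation: x² - 7x + 10 = 0, which factors as (x - (5))(x - (2)) = 0.
Roots r₁ = 5, r₂ = 2 (distinct).
General solution: x(n) = A·(5)^n + B·(2)^n.
From x(0) = -4: A + B = -4.
From x(1) = 3: 5A + 2B = 3.
Solving: A = \frac{11}{3}, B = - \frac{23}{3}.
So x(n) = - \frac{23 \cdot 2^{n}}{3} + \frac{11 \cdot 5^{n}}{3}.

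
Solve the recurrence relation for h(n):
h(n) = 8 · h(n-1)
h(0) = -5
Pure geometric recurrence with ratio 8.
By induction h(n) = h(0) · (8)^n = - 5 \cdot 8^{n}.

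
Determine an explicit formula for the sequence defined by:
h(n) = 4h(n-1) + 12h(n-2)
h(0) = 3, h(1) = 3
Characteristic equation: x² - 4x - 12 = 0, which factors as (x - (-2))(x - (6)) = 0.
Roots r₁ = -2, r₂ = 6 (distinct).
General solution: h(n) = A·(-2)^n + B·(6)^n.
From h(0) = 3: A + B = 3.
From h(1) = 3: -2A + 6B = 3.
Solving: A = \frac{15}{8}, B = \frac{9}{8}.
So h(n) = \frac{15 \left(-2\right)^{n}}{8} + \frac{9 \cdot 6^{n}}{8}.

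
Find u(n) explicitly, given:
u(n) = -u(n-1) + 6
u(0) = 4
First-order linear non-homogeneous.
Homogeneous solution: u_h(n) = A·(-1)^n.
Try constant particular solution u_p = K: K = -K + 6 ⇒ K = 3.
General: u(n) = A·(-1)^n + 3.
Apply u(0) = 4: A + 3 = 4 ⇒ A = 1.
So u(n) = \left(-1\right)^{n} + 3.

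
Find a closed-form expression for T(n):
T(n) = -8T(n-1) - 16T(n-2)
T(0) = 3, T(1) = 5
Characteristic equation: x² + 8x + 16 = 0, which is (x - (-4))².
Repeated root r = -4.
General solution: T(n) = (A + Bn)·(-4)^n.
From T(0) = 3: A = 3.
From T(1) = 5: (A + B)·(-4) = 5 ⇒ B = - \frac{17}{4}.
So T(n) = \left(3 - \frac{17 n}{4}\right) \cdot (-4)^n.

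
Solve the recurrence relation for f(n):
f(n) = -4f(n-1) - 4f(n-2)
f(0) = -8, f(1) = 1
Characteristic equation: x² + 4x + 4 = 0, which is (x - (-2))².
Repeated root r = -2.
General solution: f(n) = (A + Bn)·(-2)^n.
From f(0) = -8: A = -8.
From f(1) = 1: (A + B)·(-2) = 1 ⇒ B = \frac{15}{2}.
So f(n) = \left(\frac{15 n}{2} - 8\right) \cdot (-2)^n.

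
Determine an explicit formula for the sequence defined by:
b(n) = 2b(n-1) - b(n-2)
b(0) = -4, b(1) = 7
Characteristic equation: x² - 2x + 1 = 0, which is (x - (1))².
Repeated root r = 1.
General solution: b(n) = (A + Bn)·(1)^n.
From b(0) = -4: A = -4.
From b(1) = 7: (A + B)·(1) = 7 ⇒ B = 11.
So b(n) = \left(11 n - 4\right) \cdot (1)^n.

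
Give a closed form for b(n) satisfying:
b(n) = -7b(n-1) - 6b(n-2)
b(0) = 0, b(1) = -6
Characteristic equation: x² + 7x + 6 = 0, which factors as (x - (-6))(x - (-1)) = 0.
Roots r₁ = -6, r₂ = -1 (distinct).
General solution: b(n) = A·(-6)^n + B·(-1)^n.
From b(0) = 0: A + B = 0.
From b(1) = -6: -6A - B = -6.
Solving: A = \frac{6}{5}, B = - \frac{6}{5}.
So b(n) = - \frac{6 \left(-1\right)^{n}}{5} + \frac{6 \left(-6\right)^{n}}{5}.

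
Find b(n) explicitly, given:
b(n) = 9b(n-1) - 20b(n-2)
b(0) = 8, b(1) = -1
Characteristic equation: x² - 9x + 20 = 0, which factors as (x - (4))(x - (5)) = 0.
Roots r₁ = 4, r₂ = 5 (distinct).
General solution: b(n) = A·(4)^n + B·(5)^n.
From b(0) = 8: A + B = 8.
From b(1) = -1: 4A + 5B = -1.
Solving: A = 41, B = -33.
So b(n) = 41 \cdot 4^{n} - 33 \cdot 5^{n}.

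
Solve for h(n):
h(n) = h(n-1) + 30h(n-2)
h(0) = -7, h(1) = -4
Characteristic equation: x² - x - 30 = 0, which factors as (x - (6))(x - (-5)) = 0.
Roots r₁ = 6, r₂ = -5 (distinct).
General solution: h(n) = A·(6)^n + B·(-5)^n.
From h(0) = -7: A + B = -7.
From h(1) = -4: 6A - 5B = -4.
Solving: A = - \frac{39}{11}, B = - \frac{38}{11}.
So h(n) = - \frac{38 \left(-5\right)^{n}}{11} - \frac{39 \cdot 6^{n}}{11}.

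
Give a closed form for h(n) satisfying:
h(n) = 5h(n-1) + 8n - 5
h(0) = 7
First-order linear with linear forcing.
Homogeneous solution: h_h(n) = A·(5)^n.
Try particular h_p(n) = pn + q. Substituting:
  pn + q = 5(p(n-1) + q) + 8n - 5.
Matching the n-coefficient: p = 5p + 8 ⇒ p = -2.
Matching constants: q = -5p + 5q - 5 ⇒ q = - \frac{5}{4}.
General: h(n) = A·(5)^n - 2 n - \frac{5}{4}.
Apply h(0) = 7: A - \frac{5}{4} = 7 ⇒ A = \frac{33}{4}.
So h(n) = \frac{33 \cdot 5^{n}}{4} - 2 n - \frac{5}{4}.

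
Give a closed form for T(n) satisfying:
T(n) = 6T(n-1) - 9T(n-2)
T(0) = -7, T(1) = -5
Characteristic equation: x² - 6x + 9 = 0, which is (x - (3))².
Repeated root r = 3.
General solution: T(n) = (A + Bn)·(3)^n.
From T(0) = -7: A = -7.
From T(1) = -5: (A + B)·(3) = -5 ⇒ B = \frac{16}{3}.
So T(n) = \left(\frac{16 n}{3} - 7\right) \cdot (3)^n.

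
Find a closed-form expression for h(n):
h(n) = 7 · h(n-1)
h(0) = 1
Pure geometric recurrence with ratio 7.
By induction h(n) = h(0) · (7)^n = 7^{n}.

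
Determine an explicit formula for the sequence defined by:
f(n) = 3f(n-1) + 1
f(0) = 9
First-order linear non-homogeneous.
Homogeneous solution: f_h(n) = A·(3)^n.
Try constant particular solution f_p = K: K = 3K + 1 ⇒ K = - \frac{1}{2}.
General: f(n) = A·(3)^n - \frac{1}{2}.
Apply f(0) = 9: A - \frac{1}{2} = 9 ⇒ A = \frac{19}{2}.
So f(n) = \frac{19 \cdot 3^{n}}{2} - \frac{1}{2}.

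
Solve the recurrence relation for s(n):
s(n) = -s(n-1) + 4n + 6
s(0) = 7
First-order linear with linear forcing.
Homogeneous solution: s_h(n) = A·(-1)^n.
Try particular s_p(n) = pn + q. Substituting:
  pn + q = -(p(n-1) + q) + 4n + 6.
Matching the n-coefficient: p = -p + 4 ⇒ p = 2.
Matching constants: q = p - q + 6 ⇒ q = 4.
General: s(n) = A·(-1)^n + 2 n + 4.
Apply s(0) = 7: A + 4 = 7 ⇒ A = 3.
So s(n) = 3 \left(-1\right)^{n} + 2 n + 4.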